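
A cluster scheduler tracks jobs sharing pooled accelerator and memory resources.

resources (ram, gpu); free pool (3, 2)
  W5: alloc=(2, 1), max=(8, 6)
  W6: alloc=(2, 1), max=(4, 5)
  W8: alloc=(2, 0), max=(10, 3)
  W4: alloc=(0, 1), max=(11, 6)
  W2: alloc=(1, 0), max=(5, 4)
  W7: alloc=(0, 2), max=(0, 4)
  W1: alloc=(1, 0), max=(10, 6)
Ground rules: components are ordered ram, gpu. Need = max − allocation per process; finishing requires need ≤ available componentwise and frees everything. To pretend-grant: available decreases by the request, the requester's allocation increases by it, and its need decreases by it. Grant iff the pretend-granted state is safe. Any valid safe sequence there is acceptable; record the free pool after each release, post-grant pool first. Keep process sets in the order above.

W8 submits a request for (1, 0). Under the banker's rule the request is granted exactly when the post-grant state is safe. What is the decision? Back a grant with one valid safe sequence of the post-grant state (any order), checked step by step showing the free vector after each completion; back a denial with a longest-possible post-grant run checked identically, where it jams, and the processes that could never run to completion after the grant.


DENY — the pretend-granted state is unsafe.
Key observation: the pool after W7, W6, W2 is (5, 5); every surviving request exceeds it in ram, so progress ends there.
After a pretend grant, a maximal execution: W7, W6, W2 — then nothing else fits. Step-by-step check:
  pool = (2, 2)
  W7: need (0, 2) fits (2, 2); releases (0, 2), pool now (2, 4)
  W6: need (2, 4) fits (2, 4); releases (2, 1), pool now (4, 5)
  W2: need (4, 4) fits (4, 5); releases (1, 0), pool now (5, 5)
  blocked: W5 wants (6, 5), pool (5, 5) — not enough ram
  blocked: W8 wants (7, 3), pool (5, 5) — not enough ram
  blocked: W4 wants (11, 5), pool (5, 5) — not enough ram
  blocked: W1 wants (9, 6), pool (5, 5) — not enough ram and gpu
Processes that could never finish after the grant: W5, W8, W4 and W1.


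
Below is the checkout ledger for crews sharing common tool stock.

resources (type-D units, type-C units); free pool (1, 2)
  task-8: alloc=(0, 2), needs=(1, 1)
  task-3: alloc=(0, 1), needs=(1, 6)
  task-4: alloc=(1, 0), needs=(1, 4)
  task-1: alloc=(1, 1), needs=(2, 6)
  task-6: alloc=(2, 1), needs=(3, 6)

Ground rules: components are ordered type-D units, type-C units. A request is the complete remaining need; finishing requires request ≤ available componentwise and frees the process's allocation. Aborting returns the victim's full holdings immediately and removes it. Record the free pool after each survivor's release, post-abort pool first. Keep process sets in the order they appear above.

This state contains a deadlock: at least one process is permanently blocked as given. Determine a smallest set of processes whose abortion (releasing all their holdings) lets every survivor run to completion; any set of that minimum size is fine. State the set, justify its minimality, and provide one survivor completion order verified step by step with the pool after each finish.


The answer: abort task-3 and task-6.
Key observation: the deadlocked task-1 becomes finishable only because task-3 and task-6 released (2, 2); it completes at step 3 below.
Why nothing smaller works — every single abort fails: task-8 alone leaves task-3 blocked (short on type-C units); task-3 alone leaves task-1 blocked (short on type-C units); task-4 alone leaves task-3 blocked (short on type-C units); task-1 alone leaves task-3 blocked (short on type-C units); task-6 alone leaves task-3 blocked (short on type-C units).
One survivor order: task-4, task-8, task-1. Walking it through (post-abort pool first):
  pool = (3, 4)
  task-4 needs (1, 4) <= (3, 4) -> finishes; pool += (1, 0) = (4, 4)
  task-8 needs (1, 1) <= (4, 4) -> finishes; pool += (0, 2) = (4, 6)
  task-1 needs (2, 6) <= (4, 6) -> finishes; pool += (1, 1) = (5, 7)


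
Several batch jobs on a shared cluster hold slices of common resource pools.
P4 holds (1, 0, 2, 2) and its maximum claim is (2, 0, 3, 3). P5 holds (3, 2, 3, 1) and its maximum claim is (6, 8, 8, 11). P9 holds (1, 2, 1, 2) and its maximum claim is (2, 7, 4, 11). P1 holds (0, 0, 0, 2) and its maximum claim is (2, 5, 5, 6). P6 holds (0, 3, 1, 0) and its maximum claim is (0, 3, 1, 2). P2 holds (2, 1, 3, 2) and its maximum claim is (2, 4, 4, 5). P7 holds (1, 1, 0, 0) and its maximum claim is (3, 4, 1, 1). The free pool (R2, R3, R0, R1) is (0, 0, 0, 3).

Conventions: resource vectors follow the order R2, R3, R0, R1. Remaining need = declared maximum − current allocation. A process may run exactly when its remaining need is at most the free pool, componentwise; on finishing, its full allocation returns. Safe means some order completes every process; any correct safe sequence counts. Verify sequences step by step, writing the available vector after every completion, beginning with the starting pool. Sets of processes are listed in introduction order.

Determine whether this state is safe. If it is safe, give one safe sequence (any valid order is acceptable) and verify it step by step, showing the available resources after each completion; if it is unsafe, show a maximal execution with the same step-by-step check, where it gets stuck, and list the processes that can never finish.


SAFE. One safe sequence: P6, P2, P7, P4, P1, P9, P5.
Key observation: the order's first zero-slack moment is P2 ((0, 3, 1, 3) needed, (0, 3, 1, 3) free — a requested resource with nothing to spare).
Verifying each step:
  pool = (0, 0, 0, 3)
  P6: need (0, 0, 0, 2) fits (0, 0, 0, 3); releases (0, 3, 1, 0), pool now (0, 3, 1, 3)
  P2: need (0, 3, 1, 3) fits (0, 3, 1, 3); releases (2, 1, 3, 2), pool now (2, 4, 4, 5)
  P7: need (2, 3, 1, 1) fits (2, 4, 4, 5); releases (1, 1, 0, 0), pool now (3, 5, 4, 5)
  P4: need (1, 0, 1, 1) fits (3, 5, 4, 5); releases (1, 0, 2, 2), pool now (4, 5, 6, 7)
  P1: need (2, 5, 5, 4) fits (4, 5, 6, 7); releases (0, 0, 0, 2), pool now (4, 5, 6, 9)
  P9: need (1, 5, 3, 9) fits (4, 5, 6, 9); releases (1, 2, 1, 2), pool now (5, 7, 7, 11)
  P5: need (3, 6, 5, 10) fits (5, 7, 7, 11); releases (3, 2, 3, 1), pool now (8, 9, 10, 12)


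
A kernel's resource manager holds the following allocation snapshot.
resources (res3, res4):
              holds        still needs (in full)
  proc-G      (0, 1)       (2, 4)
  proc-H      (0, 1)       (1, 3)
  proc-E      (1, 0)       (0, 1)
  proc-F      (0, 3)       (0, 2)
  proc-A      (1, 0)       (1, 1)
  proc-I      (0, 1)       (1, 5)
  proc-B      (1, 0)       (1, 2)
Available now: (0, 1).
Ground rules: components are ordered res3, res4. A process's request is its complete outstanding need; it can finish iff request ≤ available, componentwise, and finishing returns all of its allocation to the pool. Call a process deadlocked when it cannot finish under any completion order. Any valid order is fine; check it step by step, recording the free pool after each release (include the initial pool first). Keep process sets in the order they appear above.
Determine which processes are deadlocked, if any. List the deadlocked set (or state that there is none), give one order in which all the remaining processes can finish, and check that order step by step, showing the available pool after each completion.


Deadlocked: proc-G, proc-H, proc-F, proc-I and proc-B.
Key observation: the pool after proc-E, proc-A is (2, 1); every surviving request exceeds it in res4, so progress ends there.
A valid finishing order for the others: proc-E, proc-A. Check, step by step:
  pool = (0, 1)
  run proc-E (needs (0, 1), free (0, 1)); after release of (1, 0) the pool is (1, 1)
  run proc-A (needs (1, 1), free (1, 1)); after release of (1, 0) the pool is (2, 1)
None of the blocked processes ever fits:
  proc-G still needs (2, 4) but only (2, 1) is free — short on res4
  proc-H still needs (1, 3) but only (2, 1) is free — short on res4
  proc-F still needs (0, 2) but only (2, 1) is free — short on res4
  proc-I still needs (1, 5) but only (2, 1) is free — short on res4
  proc-B still needs (1, 2) but only (2, 1) is free — short on res4


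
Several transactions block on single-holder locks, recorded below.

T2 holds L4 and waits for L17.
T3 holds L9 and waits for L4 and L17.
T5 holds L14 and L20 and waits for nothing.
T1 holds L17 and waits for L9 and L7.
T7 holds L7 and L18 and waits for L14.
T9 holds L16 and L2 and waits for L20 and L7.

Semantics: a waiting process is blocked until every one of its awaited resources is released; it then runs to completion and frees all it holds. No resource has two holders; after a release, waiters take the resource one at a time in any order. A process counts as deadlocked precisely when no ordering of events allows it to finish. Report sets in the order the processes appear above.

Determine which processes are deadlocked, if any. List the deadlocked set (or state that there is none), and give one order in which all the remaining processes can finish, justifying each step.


The deadlocked set is T2, T3 and T1.
Key observation: the loop T2 -> T1 -> T3 -> T2 blocks itself forever; no other process is dragged down with it.
The rest can finish in the order T5, T7, T9.
Step-by-step check:
  T5 waits on nothing -> runs at once and releases L14 and L20
  T7: everything it awaited (L14) is free; runs, freeing L7 and L18
  T9: everything it awaited (L20 and L7) is free; runs, freeing L16 and L2


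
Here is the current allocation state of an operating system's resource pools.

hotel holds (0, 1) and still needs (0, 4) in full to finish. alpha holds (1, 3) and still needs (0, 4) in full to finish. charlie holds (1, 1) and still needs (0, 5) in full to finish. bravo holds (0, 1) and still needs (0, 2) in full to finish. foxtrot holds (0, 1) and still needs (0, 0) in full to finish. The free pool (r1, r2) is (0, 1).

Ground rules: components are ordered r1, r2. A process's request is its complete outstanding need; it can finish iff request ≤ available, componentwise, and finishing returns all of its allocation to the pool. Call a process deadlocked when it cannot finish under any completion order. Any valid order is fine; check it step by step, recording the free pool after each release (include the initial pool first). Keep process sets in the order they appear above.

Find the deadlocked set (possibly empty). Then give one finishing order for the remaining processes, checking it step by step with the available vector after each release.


Deadlocked: hotel, alpha and charlie.
Key observation: even finishing foxtrot, bravo leaves just (0, 3) free — too little r2 for any of the remaining processes.
A valid finishing order for the others: foxtrot, bravo. Step-by-step check:
  pool = (0, 1)
  foxtrot: need (0, 0) fits (0, 1); releases (0, 1), pool now (0, 2)
  bravo: need (0, 2) fits (0, 2); releases (0, 1), pool now (0, 3)
The blocked processes can never fit:
  hotel still needs (0, 4) but only (0, 3) is free — short on r2
  alpha still needs (0, 4) but only (0, 3) is free — short on r2
  charlie still needs (0, 5) but only (0, 3) is free — short on r2


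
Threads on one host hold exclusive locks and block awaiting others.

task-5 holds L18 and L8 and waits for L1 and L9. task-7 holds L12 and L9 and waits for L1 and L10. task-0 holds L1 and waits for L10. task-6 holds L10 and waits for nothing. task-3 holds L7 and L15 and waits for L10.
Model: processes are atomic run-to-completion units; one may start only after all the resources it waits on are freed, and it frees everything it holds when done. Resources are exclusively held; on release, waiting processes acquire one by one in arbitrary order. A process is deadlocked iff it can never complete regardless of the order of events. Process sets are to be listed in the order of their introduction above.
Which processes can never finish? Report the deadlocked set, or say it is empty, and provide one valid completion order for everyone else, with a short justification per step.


The deadlocked set is empty.
Key observation: the waits form no ring: some process can always run, and its releases unblock the others one by one.
A valid finishing order for the others: task-6, task-3, task-0, task-7, task-5.
Verifying each step:
  task-6 waits on nothing -> runs at once and releases L10
  task-3: everything it awaited (L10) is free; runs, freeing L7 and L15
  task-0: everything it awaited (L10) is free; runs, freeing L1
  task-7: everything it awaited (L1 and L10) is free; runs, freeing L12 and L9
  task-5: everything it awaited (L1 and L9) is free; runs, freeing L18 and L8


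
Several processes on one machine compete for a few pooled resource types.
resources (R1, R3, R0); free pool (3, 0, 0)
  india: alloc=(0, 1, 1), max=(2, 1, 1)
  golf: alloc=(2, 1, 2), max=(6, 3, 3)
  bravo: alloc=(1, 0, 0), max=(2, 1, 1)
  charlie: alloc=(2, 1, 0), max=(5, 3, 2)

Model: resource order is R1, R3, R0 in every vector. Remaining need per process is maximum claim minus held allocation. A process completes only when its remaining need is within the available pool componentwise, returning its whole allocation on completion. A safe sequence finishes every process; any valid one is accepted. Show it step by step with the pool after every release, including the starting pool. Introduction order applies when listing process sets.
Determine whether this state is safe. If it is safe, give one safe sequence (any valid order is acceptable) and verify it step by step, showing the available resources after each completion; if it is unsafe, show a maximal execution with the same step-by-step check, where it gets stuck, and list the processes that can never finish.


UNSAFE.
Key observation: once india, bravo finish, the pool peaks at (4, 1, 1) — and every remaining process still needs more R3 than that.
A maximal execution: india, bravo — then nothing else fits. Walking it through:
  pool = (3, 0, 0)
  run india (needs (2, 0, 0), free (3, 0, 0)); after release of (0, 1, 1) the pool is (3, 1, 1)
  run bravo (needs (1, 1, 1), free (3, 1, 1)); after release of (1, 0, 0) the pool is (4, 1, 1)
  blocked: golf wants (4, 2, 1), pool (4, 1, 1) — not enough R3
  blocked: charlie wants (3, 2, 2), pool (4, 1, 1) — not enough R3 and R0
Never able to finish: golf and charlie.


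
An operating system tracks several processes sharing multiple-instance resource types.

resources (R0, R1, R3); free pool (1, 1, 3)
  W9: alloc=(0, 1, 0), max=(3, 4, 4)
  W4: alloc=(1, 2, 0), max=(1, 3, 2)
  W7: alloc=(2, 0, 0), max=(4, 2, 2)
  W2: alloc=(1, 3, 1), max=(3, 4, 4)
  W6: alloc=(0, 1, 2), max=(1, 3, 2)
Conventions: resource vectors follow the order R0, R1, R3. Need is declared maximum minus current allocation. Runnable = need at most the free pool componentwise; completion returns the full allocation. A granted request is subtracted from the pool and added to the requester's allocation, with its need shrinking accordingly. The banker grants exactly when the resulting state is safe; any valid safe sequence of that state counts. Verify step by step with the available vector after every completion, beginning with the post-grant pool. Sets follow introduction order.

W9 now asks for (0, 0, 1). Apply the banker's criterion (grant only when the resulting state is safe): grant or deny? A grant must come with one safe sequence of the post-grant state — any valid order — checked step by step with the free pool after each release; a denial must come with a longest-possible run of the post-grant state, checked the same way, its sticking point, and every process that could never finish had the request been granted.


GRANT: granting preserves safety; a valid post-grant sequence is W4, W7, W6, W2, W9.
Key observation: (1, 1, 2) free after granting still covers W4 first, and each release covers the next.
Verifying the post-grant state step by step:
  pool = (1, 1, 2)
  W4 needs (0, 1, 2) <= (1, 1, 2) -> finishes; pool += (1, 2, 0) = (2, 3, 2)
  W7 needs (2, 2, 2) <= (2, 3, 2) -> finishes; pool += (2, 0, 0) = (4, 3, 2)
  W6 needs (1, 2, 0) <= (4, 3, 2) -> finishes; pool += (0, 1, 2) = (4, 4, 4)
  W2 needs (2, 1, 3) <= (4, 4, 4) -> finishes; pool += (1, 3, 1) = (5, 7, 5)
  W9 needs (3, 3, 3) <= (5, 7, 5) -> finishes; pool += (0, 1, 1) = (5, 8, 6)


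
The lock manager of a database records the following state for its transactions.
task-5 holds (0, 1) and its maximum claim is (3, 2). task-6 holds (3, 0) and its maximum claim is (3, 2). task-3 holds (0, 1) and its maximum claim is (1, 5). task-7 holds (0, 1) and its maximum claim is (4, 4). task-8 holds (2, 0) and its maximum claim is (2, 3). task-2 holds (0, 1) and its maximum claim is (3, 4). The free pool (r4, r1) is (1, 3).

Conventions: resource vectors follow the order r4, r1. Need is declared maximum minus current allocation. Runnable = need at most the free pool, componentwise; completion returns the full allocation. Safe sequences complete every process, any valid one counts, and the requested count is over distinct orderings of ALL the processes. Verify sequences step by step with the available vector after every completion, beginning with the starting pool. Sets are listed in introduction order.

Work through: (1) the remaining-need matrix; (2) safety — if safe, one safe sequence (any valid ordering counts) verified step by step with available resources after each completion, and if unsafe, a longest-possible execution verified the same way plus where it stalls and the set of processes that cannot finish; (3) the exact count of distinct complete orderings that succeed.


(1) Outstanding need per process (order r4, r1):
  task-5: (3, 1)
  task-6: (0, 2)
  task-3: (1, 4)
  task-7: (4, 3)
  task-8: (0, 3)
  task-2: (3, 3)
(2) SAFE, for example via the order task-6, task-2, task-5, task-3, task-8, task-7.
Key observation: the order's first zero-slack moment is task-2 ((3, 3) needed, (4, 3) free — a requested resource with nothing to spare).
Check, step by step:
  pool = (1, 3)
  task-6 needs (0, 2) <= (1, 3) -> finishes; pool += (3, 0) = (4, 3)
  task-2 needs (3, 3) <= (4, 3) -> finishes; pool += (0, 1) = (4, 4)
  task-5 needs (3, 1) <= (4, 4) -> finishes; pool += (0, 1) = (4, 5)
  task-3 needs (1, 4) <= (4, 5) -> finishes; pool += (0, 1) = (4, 6)
  task-8 needs (0, 3) <= (4, 6) -> finishes; pool += (2, 0) = (6, 6)
  task-7 needs (4, 3) <= (6, 6) -> finishes; pool += (0, 1) = (6, 7)
(3) The exact count: 132 of the possible complete orderings are safe sequences.


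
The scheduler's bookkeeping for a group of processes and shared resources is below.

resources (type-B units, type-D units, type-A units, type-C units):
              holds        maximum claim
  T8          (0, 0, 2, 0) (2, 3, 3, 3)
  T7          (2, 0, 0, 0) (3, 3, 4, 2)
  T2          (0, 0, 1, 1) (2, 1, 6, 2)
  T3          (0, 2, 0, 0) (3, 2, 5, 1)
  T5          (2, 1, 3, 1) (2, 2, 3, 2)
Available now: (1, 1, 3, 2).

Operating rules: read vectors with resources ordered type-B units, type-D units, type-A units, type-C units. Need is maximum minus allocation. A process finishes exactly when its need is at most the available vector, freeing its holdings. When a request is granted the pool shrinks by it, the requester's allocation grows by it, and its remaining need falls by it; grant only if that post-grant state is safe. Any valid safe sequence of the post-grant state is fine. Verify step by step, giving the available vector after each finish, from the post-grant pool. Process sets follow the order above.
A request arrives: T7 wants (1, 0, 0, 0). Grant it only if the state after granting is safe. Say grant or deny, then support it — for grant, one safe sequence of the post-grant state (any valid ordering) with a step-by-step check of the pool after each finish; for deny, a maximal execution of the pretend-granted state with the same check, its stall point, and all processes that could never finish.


DENY. Granting would leave the state unsafe.
Key observation: after T5, T2 the pool peaks at (2, 2, 7, 4), and each blocked process is short somewhere: T8 on type-D units; T7 on type-D units; T3 on type-B units.
After a pretend grant, a maximal execution: T5, T2 — then nothing else fits. Verifying each step:
  pool = (0, 1, 3, 2)
  T5: need (0, 1, 0, 1) fits (0, 1, 3, 2); releases (2, 1, 3, 1), pool now (2, 2, 6, 3)
  T2: need (2, 1, 5, 1) fits (2, 2, 6, 3); releases (0, 0, 1, 1), pool now (2, 2, 7, 4)
  T8 still needs (2, 3, 1, 3) but only (2, 2, 7, 4) is free — short on type-D units
  T7 still needs (0, 3, 4, 2) but only (2, 2, 7, 4) is free — short on type-D units
  T3 still needs (3, 0, 5, 1) but only (2, 2, 7, 4) is free — short on type-B units
Processes that could never finish after the grant: T8, T7 and T3.


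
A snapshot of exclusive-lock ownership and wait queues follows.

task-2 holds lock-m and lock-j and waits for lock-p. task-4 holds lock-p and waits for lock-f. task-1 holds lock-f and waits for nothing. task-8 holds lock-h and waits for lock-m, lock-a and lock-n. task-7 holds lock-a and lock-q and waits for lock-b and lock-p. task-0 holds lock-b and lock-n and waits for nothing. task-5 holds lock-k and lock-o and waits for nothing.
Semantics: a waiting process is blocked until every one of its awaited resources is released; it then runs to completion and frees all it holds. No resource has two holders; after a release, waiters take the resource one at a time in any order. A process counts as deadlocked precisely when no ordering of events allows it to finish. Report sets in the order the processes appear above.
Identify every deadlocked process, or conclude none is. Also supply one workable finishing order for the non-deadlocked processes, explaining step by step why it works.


Nothing here is deadlocked.
Key observation: every chain of waits terminates; starting from the processes that wait on nothing, all the rest unlock in turn.
One completion order for the rest: task-1, task-4, task-0, task-2, task-7, task-8, task-5.
Walking it through:
  task-1 waits on nothing -> runs at once and releases lock-f
  run task-4 (all its waits — lock-f — are resolved); releases lock-p
  task-0 waits on nothing -> runs at once and releases lock-b and lock-n
  run task-2 (all its waits — lock-p — are resolved); releases lock-m and lock-j
  run task-7 (all its waits — lock-b and lock-p — are resolved); releases lock-a and lock-q
  run task-8 (all its waits — lock-m, lock-a and lock-n — are resolved); releases lock-h
  task-5 waits on nothing -> runs at once and releases lock-k and lock-o


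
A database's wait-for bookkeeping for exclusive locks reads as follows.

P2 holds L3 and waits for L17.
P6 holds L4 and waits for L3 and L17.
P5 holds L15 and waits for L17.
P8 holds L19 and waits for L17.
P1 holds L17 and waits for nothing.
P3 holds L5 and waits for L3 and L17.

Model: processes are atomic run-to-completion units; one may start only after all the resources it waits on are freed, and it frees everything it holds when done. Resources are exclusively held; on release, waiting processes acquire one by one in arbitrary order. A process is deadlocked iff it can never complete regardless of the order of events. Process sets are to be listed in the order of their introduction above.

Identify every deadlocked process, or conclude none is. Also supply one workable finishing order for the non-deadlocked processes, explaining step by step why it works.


No process is deadlocked.
Key observation: although several processes wait, no cycle exists — each chain bottoms out at a free runner.
The rest can finish in the order P1, P2, P8, P3, P5, P6.
Step-by-step check:
  P1 waits on nothing -> runs at once and releases L17
  P2 waits on L17 — all released -> runs and releases L3
  P8 waits on L17 — all released -> runs and releases L19
  P3 waits on L3 and L17 — all released -> runs and releases L5
  P5 waits on L17 — all released -> runs and releases L15
  P6 waits on L3 and L17 — all released -> runs and releases L4


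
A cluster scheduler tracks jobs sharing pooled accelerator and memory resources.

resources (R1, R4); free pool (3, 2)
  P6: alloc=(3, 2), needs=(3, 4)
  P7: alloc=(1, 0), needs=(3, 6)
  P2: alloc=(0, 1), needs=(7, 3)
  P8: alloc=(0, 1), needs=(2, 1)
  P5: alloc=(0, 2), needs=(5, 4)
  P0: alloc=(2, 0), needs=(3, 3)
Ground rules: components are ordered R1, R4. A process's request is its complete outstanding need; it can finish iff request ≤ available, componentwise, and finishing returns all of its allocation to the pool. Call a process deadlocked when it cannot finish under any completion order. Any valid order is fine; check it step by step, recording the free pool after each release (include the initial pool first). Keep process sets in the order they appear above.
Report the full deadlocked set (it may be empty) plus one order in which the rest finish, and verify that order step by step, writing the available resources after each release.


The deadlocked set is P6, P7, P2 and P5.
Key observation: after P8, P0 the pool peaks at (5, 3), and each blocked process is short somewhere: P6 on R4; P7 on R4; P2 on R1; P5 on R4.
One completion order for the rest: P8, P0. Step-by-step check:
  pool = (3, 2)
  P8 needs (2, 1) <= (3, 2) -> finishes; pool += (0, 1) = (3, 3)
  P0 needs (3, 3) <= (3, 3) -> finishes; pool += (2, 0) = (5, 3)
The stuck group stays short no matter what:
  P6 cannot run: need (3, 4) vs free (5, 3) (insufficient R4)
  P7 cannot run: need (3, 6) vs free (5, 3) (insufficient R4)
  P2 cannot run: need (7, 3) vs free (5, 3) (insufficient R1)
  P5 cannot run: need (5, 4) vs free (5, 3) (insufficient R4)


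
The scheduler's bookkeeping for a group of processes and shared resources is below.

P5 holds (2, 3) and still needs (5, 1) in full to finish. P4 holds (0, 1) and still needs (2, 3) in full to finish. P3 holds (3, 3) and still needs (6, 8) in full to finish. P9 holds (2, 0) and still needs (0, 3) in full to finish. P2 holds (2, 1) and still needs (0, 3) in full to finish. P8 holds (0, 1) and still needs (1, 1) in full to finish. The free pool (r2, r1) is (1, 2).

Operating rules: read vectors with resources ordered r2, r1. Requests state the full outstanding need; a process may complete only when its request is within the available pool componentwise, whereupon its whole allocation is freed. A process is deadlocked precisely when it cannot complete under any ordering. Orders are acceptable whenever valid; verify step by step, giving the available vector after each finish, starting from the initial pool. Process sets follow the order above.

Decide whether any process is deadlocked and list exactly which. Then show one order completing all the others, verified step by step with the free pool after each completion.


The deadlocked set is empty.
Key observation: beginning at P8, releases accumulate fast enough that every process eventually fits.
The rest can finish in the order P8, P2, P4, P9, P5, P3. Check, step by step:
  pool = (1, 2)
  P8: need (1, 1) fits (1, 2); releases (0, 1), pool now (1, 3)
  P2: need (0, 3) fits (1, 3); releases (2, 1), pool now (3, 4)
  P4: need (2, 3) fits (3, 4); releases (0, 1), pool now (3, 5)
  P9: need (0, 3) fits (3, 5); releases (2, 0), pool now (5, 5)
  P5: need (5, 1) fits (5, 5); releases (2, 3), pool now (7, 8)
  P3: need (6, 8) fits (7, 8); releases (3, 3), pool now (10, 11)


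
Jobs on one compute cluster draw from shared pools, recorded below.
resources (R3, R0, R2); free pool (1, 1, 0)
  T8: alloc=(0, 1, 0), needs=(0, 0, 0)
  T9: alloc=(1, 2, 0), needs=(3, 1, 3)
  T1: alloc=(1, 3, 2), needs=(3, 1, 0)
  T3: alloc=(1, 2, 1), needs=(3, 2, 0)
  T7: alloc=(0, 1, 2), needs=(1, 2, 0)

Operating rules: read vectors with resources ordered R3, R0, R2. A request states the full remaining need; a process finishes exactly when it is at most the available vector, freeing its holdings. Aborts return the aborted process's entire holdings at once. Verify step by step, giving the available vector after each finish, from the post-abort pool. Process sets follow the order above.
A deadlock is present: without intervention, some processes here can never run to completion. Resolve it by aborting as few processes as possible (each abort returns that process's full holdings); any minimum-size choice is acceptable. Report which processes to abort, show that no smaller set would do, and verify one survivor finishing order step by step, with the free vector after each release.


Abort T9 and T1.
Key observation: T3 was stuck for good until T9 and T1 gave back (2, 5, 2); in the order shown it finishes at step 1.
No one abort is enough; case by case: T8 alone leaves T9 blocked (short on R3 and R2); T9 alone leaves T1 blocked (short on R3); T1 alone leaves T9 blocked (short on R3); T3 alone leaves T9 blocked (short on R3); T7 alone leaves T9 blocked (short on R3 and R2).
Survivors finish in the order: T3, T8, T7. Verifying each step (pool after the aborts first):
  pool = (3, 6, 2)
  T3 needs (3, 2, 0) <= (3, 6, 2) -> finishes; pool += (1, 2, 1) = (4, 8, 3)
  T8 needs (0, 0, 0) <= (4, 8, 3) -> finishes; pool += (0, 1, 0) = (4, 9, 3)
  T7 needs (1, 2, 0) <= (4, 9, 3) -> finishes; pool += (0, 1, 2) = (4, 10, 5)


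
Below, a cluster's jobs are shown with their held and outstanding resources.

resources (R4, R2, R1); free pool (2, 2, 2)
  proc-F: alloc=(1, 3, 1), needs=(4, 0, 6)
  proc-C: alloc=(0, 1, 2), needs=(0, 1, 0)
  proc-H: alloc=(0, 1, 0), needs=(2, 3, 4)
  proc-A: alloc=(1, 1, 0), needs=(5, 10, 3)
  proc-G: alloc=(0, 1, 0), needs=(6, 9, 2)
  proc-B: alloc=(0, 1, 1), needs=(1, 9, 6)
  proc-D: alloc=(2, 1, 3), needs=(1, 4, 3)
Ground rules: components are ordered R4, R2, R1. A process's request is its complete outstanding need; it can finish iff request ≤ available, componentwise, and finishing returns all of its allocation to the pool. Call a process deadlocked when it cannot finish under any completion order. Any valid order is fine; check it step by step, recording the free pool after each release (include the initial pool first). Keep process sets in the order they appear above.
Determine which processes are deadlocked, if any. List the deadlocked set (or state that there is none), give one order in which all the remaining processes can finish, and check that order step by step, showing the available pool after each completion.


The deadlocked set is proc-A, proc-G and proc-B.
Key observation: even finishing proc-C, proc-H, proc-D, proc-F leaves just (5, 8, 8) free — too little R2 for any of the remaining processes.
The rest can finish in the order proc-C, proc-H, proc-D, proc-F. Walking it through:
  pool = (2, 2, 2)
  run proc-C (needs (0, 1, 0), free (2, 2, 2)); after release of (0, 1, 2) the pool is (2, 3, 4)
  run proc-H (needs (2, 3, 4), free (2, 3, 4)); after release of (0, 1, 0) the pool is (2, 4, 4)
  run proc-D (needs (1, 4, 3), free (2, 4, 4)); after release of (2, 1, 3) the pool is (4, 5, 7)
  run proc-F (needs (4, 0, 6), free (4, 5, 7)); after release of (1, 3, 1) the pool is (5, 8, 8)
The stuck group stays short no matter what:
  proc-A cannot run: need (5, 10, 3) vs free (5, 8, 8) (insufficient R2)
  proc-G cannot run: need (6, 9, 2) vs free (5, 8, 8) (insufficient R4 and R2)
  proc-B cannot run: need (1, 9, 6) vs free (5, 8, 8) (insufficient R2)


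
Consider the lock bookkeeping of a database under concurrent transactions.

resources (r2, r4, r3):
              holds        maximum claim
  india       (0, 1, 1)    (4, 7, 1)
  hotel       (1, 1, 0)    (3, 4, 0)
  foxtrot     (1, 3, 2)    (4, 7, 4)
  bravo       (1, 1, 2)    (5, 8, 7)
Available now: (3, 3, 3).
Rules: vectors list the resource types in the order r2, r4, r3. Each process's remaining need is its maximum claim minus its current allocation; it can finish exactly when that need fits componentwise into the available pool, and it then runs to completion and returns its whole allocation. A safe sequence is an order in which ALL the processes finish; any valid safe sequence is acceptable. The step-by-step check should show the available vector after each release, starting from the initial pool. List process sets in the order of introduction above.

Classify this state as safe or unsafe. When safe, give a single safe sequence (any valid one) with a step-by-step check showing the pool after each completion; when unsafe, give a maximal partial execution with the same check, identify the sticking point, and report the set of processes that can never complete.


SAFE. One safe sequence: hotel, foxtrot, bravo, india.
Key observation: hotel marks the first exact bind of the order: its need (2, 3, 0) fits the free (3, 3, 3) with zero slack on a requested resource.
Step-by-step check:
  pool = (3, 3, 3)
  hotel: need (2, 3, 0) fits (3, 3, 3); releases (1, 1, 0), pool now (4, 4, 3)
  foxtrot: need (3, 4, 2) fits (4, 4, 3); releases (1, 3, 2), pool now (5, 7, 5)
  bravo: need (4, 7, 5) fits (5, 7, 5); releases (1, 1, 2), pool now (6, 8, 7)
  india: need (4, 6, 0) fits (6, 8, 7); releases (0, 1, 1), pool now (6, 9, 8)


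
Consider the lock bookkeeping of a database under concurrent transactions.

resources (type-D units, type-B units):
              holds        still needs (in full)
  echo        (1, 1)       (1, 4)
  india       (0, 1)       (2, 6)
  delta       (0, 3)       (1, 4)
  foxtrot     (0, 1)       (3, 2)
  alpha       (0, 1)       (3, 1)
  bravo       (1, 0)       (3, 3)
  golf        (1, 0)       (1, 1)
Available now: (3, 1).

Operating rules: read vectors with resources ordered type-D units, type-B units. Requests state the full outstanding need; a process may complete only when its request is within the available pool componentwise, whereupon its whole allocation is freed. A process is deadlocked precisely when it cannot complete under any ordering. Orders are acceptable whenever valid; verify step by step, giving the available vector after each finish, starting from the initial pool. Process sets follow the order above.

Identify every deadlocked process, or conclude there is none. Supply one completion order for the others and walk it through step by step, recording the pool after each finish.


Deadlocked: echo, india and delta.
Key observation: the wall is type-B units: completing golf, alpha, foxtrot, bravo brings the pool only to (5, 3), and all the rest need more.
One completion order for the rest: golf, alpha, foxtrot, bravo. Step-by-step check:
  pool = (3, 1)
  golf needs (1, 1) <= (3, 1) -> finishes; pool += (1, 0) = (4, 1)
  alpha needs (3, 1) <= (4, 1) -> finishes; pool += (0, 1) = (4, 2)
  foxtrot needs (3, 2) <= (4, 2) -> finishes; pool += (0, 1) = (4, 3)
  bravo needs (3, 3) <= (4, 3) -> finishes; pool += (1, 0) = (5, 3)
None of the blocked processes ever fits:
  echo cannot run: need (1, 4) vs free (5, 3) (insufficient type-B units)
  india cannot run: need (2, 6) vs free (5, 3) (insufficient type-B units)
  delta cannot run: need (1, 4) vs free (5, 3) (insufficient type-B units)


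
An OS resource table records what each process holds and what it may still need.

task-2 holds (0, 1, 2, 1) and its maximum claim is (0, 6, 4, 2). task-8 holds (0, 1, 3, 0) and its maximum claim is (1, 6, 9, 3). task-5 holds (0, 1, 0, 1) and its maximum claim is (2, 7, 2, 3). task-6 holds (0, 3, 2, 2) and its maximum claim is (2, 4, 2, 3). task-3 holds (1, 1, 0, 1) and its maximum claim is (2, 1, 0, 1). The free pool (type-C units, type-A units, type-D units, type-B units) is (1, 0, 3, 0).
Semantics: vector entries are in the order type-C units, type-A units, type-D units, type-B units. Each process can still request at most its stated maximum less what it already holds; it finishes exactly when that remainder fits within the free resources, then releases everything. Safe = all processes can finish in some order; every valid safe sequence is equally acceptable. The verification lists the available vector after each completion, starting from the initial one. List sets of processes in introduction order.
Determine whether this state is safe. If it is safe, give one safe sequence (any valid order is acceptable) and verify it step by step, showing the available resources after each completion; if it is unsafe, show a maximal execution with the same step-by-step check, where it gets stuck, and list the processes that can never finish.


UNSAFE — no complete ordering exists.
Key observation: the pool after task-3, task-6 is (2, 4, 5, 3); every surviving request exceeds it in type-A units, so progress ends there.
A maximal execution: task-3, task-6 — then nothing else fits. Check, step by step:
  pool = (1, 0, 3, 0)
  task-3: need (1, 0, 0, 0) fits (1, 0, 3, 0); releases (1, 1, 0, 1), pool now (2, 1, 3, 1)
  task-6: need (2, 1, 0, 1) fits (2, 1, 3, 1); releases (0, 3, 2, 2), pool now (2, 4, 5, 3)
  task-2 cannot run: need (0, 5, 2, 1) vs free (2, 4, 5, 3) (insufficient type-A units)
  task-8 cannot run: need (1, 5, 6, 3) vs free (2, 4, 5, 3) (insufficient type-A units and type-D units)
  task-5 cannot run: need (2, 6, 2, 2) vs free (2, 4, 5, 3) (insufficient type-A units)
Processes that can never finish: task-2, task-8 and task-5.


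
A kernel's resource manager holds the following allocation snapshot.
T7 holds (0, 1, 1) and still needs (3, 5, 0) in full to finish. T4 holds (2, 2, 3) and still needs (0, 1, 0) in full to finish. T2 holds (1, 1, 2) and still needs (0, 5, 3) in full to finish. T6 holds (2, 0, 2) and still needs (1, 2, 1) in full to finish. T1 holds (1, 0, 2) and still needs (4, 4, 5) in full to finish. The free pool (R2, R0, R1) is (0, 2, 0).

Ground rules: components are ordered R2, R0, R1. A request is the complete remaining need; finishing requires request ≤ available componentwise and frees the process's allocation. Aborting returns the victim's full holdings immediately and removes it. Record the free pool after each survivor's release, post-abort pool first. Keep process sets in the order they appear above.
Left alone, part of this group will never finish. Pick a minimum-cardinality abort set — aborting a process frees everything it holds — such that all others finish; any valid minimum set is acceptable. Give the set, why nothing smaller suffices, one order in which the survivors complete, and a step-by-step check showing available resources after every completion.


The answer: abort T2.
Key observation: before aborting T2, T7 was permanently blocked — no order could ever run it; afterwards it completes at step 3.
No smaller set exists: with zero aborts the deadlock remains.
Survivors finish in the order: T4, T6, T7, T1. Verifying each step (pool after the aborts first):
  pool = (1, 3, 2)
  T4: need (0, 1, 0) fits (1, 3, 2); releases (2, 2, 3), pool now (3, 5, 5)
  T6: need (1, 2, 1) fits (3, 5, 5); releases (2, 0, 2), pool now (5, 5, 7)
  T7: need (3, 5, 0) fits (5, 5, 7); releases (0, 1, 1), pool now (5, 6, 8)
  T1: need (4, 4, 5) fits (5, 6, 8); releases (1, 0, 2), pool now (6, 6, 10)


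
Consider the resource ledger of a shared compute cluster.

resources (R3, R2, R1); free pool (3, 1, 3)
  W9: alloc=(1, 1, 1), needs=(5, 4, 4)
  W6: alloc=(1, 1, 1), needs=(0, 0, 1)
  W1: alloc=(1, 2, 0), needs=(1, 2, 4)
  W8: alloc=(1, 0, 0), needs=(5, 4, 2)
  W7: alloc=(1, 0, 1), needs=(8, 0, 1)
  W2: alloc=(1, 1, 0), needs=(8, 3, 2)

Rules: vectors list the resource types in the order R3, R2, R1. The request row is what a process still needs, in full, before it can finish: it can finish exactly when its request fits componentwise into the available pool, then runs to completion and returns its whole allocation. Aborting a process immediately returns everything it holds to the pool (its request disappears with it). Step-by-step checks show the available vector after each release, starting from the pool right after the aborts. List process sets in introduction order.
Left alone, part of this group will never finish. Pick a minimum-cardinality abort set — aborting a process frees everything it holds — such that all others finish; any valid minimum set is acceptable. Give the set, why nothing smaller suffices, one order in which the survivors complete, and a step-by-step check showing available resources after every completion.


Abort W2.
Key observation: before aborting W2, W7 was permanently blocked — no order could ever run it; afterwards it completes at step 5.
Why nothing smaller works: aborting no one leaves the state deadlocked as given.
Survivors finish in the order: W6, W1, W8, W9, W7. Walking it through (pool after the aborts first):
  pool = (4, 2, 3)
  W6 needs (0, 0, 1) <= (4, 2, 3) -> finishes; pool += (1, 1, 1) = (5, 3, 4)
  W1 needs (1, 2, 4) <= (5, 3, 4) -> finishes; pool += (1, 2, 0) = (6, 5, 4)
  W8 needs (5, 4, 2) <= (6, 5, 4) -> finishes; pool += (1, 0, 0) = (7, 5, 4)
  W9 needs (5, 4, 4) <= (7, 5, 4) -> finishes; pool += (1, 1, 1) = (8, 6, 5)
  W7 needs (8, 0, 1) <= (8, 6, 5) -> finishes; pool += (1, 0, 1) = (9, 6, 6)
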